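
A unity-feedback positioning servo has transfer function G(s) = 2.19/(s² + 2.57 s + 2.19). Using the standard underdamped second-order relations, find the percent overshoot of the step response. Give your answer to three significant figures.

%OS ≈ 0.409%

Matching coefficients with s² + 2ζω_n s + ω_n² gives ω_n² = 2.19 ⇒ ω_n = 1.48 rad/s, and ζ = 2.57/(2ω_n) = 0.868.
Overshoot: exp(−π·0.868/√(1−0.868²)) = 0.00409, i.e. 0.409%.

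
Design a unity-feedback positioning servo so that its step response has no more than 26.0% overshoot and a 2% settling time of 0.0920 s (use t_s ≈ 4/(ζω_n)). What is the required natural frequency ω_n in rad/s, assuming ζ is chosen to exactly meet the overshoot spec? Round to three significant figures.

From %OS = 100·exp(−πζ/√(1−ζ²)), invert to get ζ = −ln(OS)/√(π² + ln²(OS)) with OS = 0.260.
−ln 0.260 = 1.347, so ζ = 1.347/√(π² + 1.815) = 0.394.
From t_s ≈ 4/(ζω_n): ω_n = 4/(ζ·t_s) = 4/(0.394·0.0920) = 110 rad/s.

ω_n ≈ 110 rad/s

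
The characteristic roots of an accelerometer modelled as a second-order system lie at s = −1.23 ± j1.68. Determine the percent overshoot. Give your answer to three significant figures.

%OS ≈ 10.0%

With σ = 1.23, ω_d = 1.68: ω_n = √(σ²+ω_d²) = 2.08 rad/s, ζ = σ/ω_n = 0.591.
%OS = 100·exp(−πζ/√(1−ζ²)) = 10.0%.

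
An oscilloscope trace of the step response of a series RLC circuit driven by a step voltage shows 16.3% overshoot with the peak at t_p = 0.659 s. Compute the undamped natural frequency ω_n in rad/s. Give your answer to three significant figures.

ω_n ≈ 5.50 rad/s

The overshoot fixes ζ = −ln(OS)/√(π²+ln²(OS)) = 0.500.
From t_p = π/ω_d, ω_d = π/0.659 = 4.77 rad/s, so ω_n = ω_d/√(1−ζ²) = 5.50 rad/s.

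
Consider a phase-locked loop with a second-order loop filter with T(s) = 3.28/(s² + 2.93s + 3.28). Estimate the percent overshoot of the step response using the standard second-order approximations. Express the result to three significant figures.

Comparing the denominator to s² + 2ζω_n s + ω_n²: ω_n = √3.28 = 1.81 rad/s, and 2ζω_n = 2.93 so ζ = 2.93/(2·1.81) = 0.809.
%OS = 100·exp(−πζ/√(1−ζ²)) = 1.33%.

%OS ≈ 1.33%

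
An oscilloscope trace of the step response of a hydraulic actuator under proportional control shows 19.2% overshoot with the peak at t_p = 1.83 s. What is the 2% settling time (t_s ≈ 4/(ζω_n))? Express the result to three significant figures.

t_s ≈ 4.44 s

ζ from %OS: ζ = |ln 0.192|/√(π²+ln²0.192) = 0.465.
From t_p = π/ω_d, ω_d = π/1.83 = 1.72 rad/s, so ω_n = ω_d/√(1−ζ²) = 1.94 rad/s.
t_s ≈ 4/(ζω_n) = 4/(0.465·1.94) = 4.44 s.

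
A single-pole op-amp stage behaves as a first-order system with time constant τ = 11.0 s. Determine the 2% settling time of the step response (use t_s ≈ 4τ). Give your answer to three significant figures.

t_s ≈ 4τ = 44.0 s.

t_s ≈ 44.0 s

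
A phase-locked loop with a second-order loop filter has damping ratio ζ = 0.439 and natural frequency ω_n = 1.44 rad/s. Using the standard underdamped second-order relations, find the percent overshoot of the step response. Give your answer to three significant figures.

%OS ≈ 21.5%

For an underdamped second-order system, %OS = 100·exp(−πζ/√(1−ζ²)).
πζ/√(1−ζ²) = π·0.439/√(1−0.193) = 1.535, so %OS = 100·e^(−1.535) = 21.5%.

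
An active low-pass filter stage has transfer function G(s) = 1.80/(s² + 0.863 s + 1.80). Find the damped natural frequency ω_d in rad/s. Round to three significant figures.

ω_d ≈ 1.27 rad/s

Matching coefficients with s² + 2ζω_n s + ω_n² gives ω_n² = 1.80 ⇒ ω_n = 1.34 rad/s, and ζ = 0.863/(2ω_n) = 0.322.
ω_d = ω_n√(1−ζ²) = 1.27 rad/s.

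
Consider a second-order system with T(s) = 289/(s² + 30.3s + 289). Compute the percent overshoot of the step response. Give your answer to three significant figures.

ω_n = √289 = 17.0 rad/s; ζ = 30.3/(2·17.0) = 0.891.
%OS = 100·exp(−πζ/√(1−ζ²)) = 0.209%.

%OS ≈ 0.209%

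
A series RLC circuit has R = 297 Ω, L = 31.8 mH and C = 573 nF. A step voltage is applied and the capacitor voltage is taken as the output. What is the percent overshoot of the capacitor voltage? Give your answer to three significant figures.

For a series RLC circuit (capacitor voltage as output), ω_n = 1/√(LC) = 1/√(31.8 mH · 573 nF) = 7410 rad/s.
ζ = (R/2)·√(C/L) = (297/2)·√(573 nF/31.8 mH) = 0.630.
%OS = 100 e^{−πζ/√(1−ζ²)} with ζ = 0.630 gives 7.80%.

%OS ≈ 7.80%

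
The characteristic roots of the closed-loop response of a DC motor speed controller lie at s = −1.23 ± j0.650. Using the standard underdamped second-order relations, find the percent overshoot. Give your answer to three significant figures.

The poles are at −σ ± jω_d with σ = 1.23 and ω_d = 0.650, so ω_n = √(σ²+ω_d²) = 1.39 rad/s and ζ = σ/ω_n = 0.884.
%OS = 100·exp(−πζ/√(1−ζ²)) = 0.262%.

%OS ≈ 0.262%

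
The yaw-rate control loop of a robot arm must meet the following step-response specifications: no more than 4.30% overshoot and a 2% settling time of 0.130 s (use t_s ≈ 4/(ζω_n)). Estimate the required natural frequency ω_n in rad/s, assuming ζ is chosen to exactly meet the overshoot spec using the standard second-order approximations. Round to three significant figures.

ω_n ≈ 43.5 rad/s

From %OS = 100·exp(−πζ/√(1−ζ²)), invert to get ζ = −ln(OS)/√(π² + ln²(OS)) with OS = 0.0430.
−ln 0.0430 = 3.147, so ζ = 3.147/√(π² + 9.901) = 0.708.
Then ω_n = 4/(ζ t_s) = 4/(0.708 × 0.130) = 43.5 rad/s.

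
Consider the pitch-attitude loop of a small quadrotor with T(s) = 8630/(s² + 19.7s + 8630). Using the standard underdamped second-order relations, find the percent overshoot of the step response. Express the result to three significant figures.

Matching coefficients with s² + 2ζω_n s + ω_n² gives ω_n² = 8630 ⇒ ω_n = 92.9 rad/s, and ζ = 19.7/(2ω_n) = 0.106.
%OS = 100 e^{−πζ/√(1−ζ²)} with ζ = 0.106 gives 71.5%.

%OS ≈ 71.5%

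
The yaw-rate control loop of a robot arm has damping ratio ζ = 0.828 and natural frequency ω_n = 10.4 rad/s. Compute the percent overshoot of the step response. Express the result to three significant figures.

%OS ≈ 0.967%

For an underdamped second-order system, %OS = 100·exp(−πζ/√(1−ζ²)).
πζ/√(1−ζ²) = π·0.828/√(1−0.686) = 4.639, so %OS = 100·e^(−4.639) = 0.967%.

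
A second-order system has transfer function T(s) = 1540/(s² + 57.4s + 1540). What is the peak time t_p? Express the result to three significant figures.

t_p ≈ 0.117 s

Matching coefficients with s² + 2ζω_n s + ω_n² gives ω_n² = 1540 ⇒ ω_n = 39.2 rad/s, and ζ = 57.4/(2ω_n) = 0.731.
ω_d = 39.2·√(1 − 0.731²) = 26.8 rad/s. Then t_p = π/ω_d = 0.117 s.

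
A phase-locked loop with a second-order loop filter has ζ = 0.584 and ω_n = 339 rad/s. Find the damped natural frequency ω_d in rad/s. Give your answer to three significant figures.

ω_d ≈ 275 rad/s

ω_d = ω_n√(1−ζ²) = 339·√0.659 = 275 rad/s.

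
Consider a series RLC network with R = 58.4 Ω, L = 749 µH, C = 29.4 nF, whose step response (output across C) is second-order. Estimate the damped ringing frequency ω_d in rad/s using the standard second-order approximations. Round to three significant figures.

ω_d ≈ 210000 rad/s

For a series RLC circuit (capacitor voltage as output), ω_n = 1/√(LC) = 1/√(749 µH · 29.4 nF) = 213000 rad/s.
ζ = (R/2)·√(C/L) = (58.4/2)·√(29.4 nF/749 µH) = 0.183.
ω_d = ω_n√(1−ζ²) = 210000 rad/s.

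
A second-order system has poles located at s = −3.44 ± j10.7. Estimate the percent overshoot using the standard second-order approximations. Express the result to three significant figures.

The poles are at −σ ± jω_d with σ = 3.44 and ω_d = 10.7, so ω_n = √(σ²+ω_d²) = 11.2 rad/s and ζ = σ/ω_n = 0.306.
%OS = 100 e^{−πζ/√(1−ζ²)} with ζ = 0.306 gives 36.4%.

%OS ≈ 36.4%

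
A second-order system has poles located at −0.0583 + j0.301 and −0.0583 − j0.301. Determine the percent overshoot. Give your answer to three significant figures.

%OS ≈ 54.4%

The poles are at −σ ± jω_d with σ = 0.0583 and ω_d = 0.301, so ω_n = √(σ²+ω_d²) = 0.307 rad/s and ζ = σ/ω_n = 0.190.
Overshoot: exp(−π·0.190/√(1−0.190²)) = 0.544, i.e. 54.4%.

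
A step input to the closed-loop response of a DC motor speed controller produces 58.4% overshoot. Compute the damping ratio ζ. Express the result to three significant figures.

ζ ≈ 0.169

Inverting the overshoot relation: ζ = |ln 0.584|/√(π² + ln²0.584) = 0.169.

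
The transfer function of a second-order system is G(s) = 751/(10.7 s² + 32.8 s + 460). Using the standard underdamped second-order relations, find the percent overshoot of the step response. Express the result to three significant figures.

Dividing through by 10.7: denominator becomes s² + 3.065 s + 42.99.
So ω_n = √42.99 = 6.56 rad/s and ζ = 3.065/(2·6.56) = 0.234.
%OS = 100 e^{−πζ/√(1−ζ²)} with ζ = 0.234 gives 47.0%.

%OS ≈ 47.0%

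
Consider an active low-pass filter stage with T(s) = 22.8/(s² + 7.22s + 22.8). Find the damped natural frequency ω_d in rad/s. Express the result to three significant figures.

Comparing the denominator to s² + 2ζω_n s + ω_n²: ω_n = √22.8 = 4.77 rad/s, and 2ζω_n = 7.22 so ζ = 7.22/(2·4.77) = 0.756.
ω_d = 4.77·√(1 − 0.756²) = 3.13 rad/s.

ω_d ≈ 3.13 rad/s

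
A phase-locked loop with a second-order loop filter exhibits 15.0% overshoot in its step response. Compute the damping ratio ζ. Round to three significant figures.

Inverting the overshoot relation: ζ = |ln 0.150|/√(π² + ln²0.150) = 0.517.

ζ ≈ 0.517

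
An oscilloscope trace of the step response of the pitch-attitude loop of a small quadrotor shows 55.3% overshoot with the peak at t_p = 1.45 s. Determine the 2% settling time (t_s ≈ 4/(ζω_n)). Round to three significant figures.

The overshoot fixes ζ = −ln(OS)/√(π²+ln²(OS)) = 0.185.
From t_p = π/ω_d, ω_d = π/1.45 = 2.17 rad/s, so ω_n = ω_d/√(1−ζ²) = 2.20 rad/s.
t_s ≈ 4/(ζω_n) = 4/(0.185·2.20) = 9.79 s.

t_s ≈ 9.79 s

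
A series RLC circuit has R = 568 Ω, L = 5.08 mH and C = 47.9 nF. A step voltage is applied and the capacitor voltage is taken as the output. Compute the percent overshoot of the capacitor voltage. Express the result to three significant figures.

%OS ≈ 0.370%

For a series RLC circuit (capacitor voltage as output), ω_n = 1/√(LC) = 1/√(5.08 mH · 47.9 nF) = 64100 rad/s.
ζ = (R/2)·√(C/L) = (568/2)·√(47.9 nF/5.08 mH) = 0.872.
%OS = 100 e^{−πζ/√(1−ζ²)} with ζ = 0.872 gives 0.370%.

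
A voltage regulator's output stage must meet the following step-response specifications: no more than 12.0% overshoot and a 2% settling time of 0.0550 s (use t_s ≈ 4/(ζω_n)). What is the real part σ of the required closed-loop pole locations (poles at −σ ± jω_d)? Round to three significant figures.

The settling-time spec alone fixes σ = ζω_n = 4/t_s = 4/0.0550 = 72.7.
(Overshoot then fixes ζ = 0.559 and hence ω_d = σ·√(1−ζ²)/ζ = 108 rad/s.)

σ ≈ 72.7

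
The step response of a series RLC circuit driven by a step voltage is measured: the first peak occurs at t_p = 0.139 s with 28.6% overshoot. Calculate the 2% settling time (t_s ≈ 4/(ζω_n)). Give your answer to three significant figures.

ζ from %OS: ζ = |ln 0.286|/√(π²+ln²0.286) = 0.370.
From t_p = π/ω_d, ω_d = π/0.139 = 22.6 rad/s, so ω_n = ω_d/√(1−ζ²) = 24.3 rad/s.
t_s ≈ 4/(ζω_n) = 4/(0.370·24.3) = 0.444 s.

t_s ≈ 0.444 s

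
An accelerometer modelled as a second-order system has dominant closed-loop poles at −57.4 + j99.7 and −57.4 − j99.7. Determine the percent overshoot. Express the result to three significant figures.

%OS ≈ 16.4%

|pole| = ω_n = √(57.4² + 99.7²) = 115 rad/s; ζ = cos θ = σ/ω_n = 0.499.
%OS = 100·exp(−πζ/√(1−ζ²)) = 16.4%.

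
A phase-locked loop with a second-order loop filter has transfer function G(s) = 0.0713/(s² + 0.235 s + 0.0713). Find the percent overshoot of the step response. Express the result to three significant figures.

%OS ≈ 21.4%

Matching coefficients with s² + 2ζω_n s + ω_n² gives ω_n² = 0.0713 ⇒ ω_n = 0.267 rad/s, and ζ = 0.235/(2ω_n) = 0.440.
%OS = 100 e^{−πζ/√(1−ζ²)} with ζ = 0.440 gives 21.4%.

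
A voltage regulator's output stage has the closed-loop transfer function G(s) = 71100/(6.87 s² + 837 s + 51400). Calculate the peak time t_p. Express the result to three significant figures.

Dividing through by 6.87: denominator becomes s² + 121.8 s + 7482.
So ω_n = √7482 = 86.5 rad/s and ζ = 121.8/(2·86.5) = 0.704.
ω_d = 86.5·√(1 − 0.704²) = 61.4 rad/s. t_p = π/ω_d = 0.0512 s.

t_p ≈ 0.0512 s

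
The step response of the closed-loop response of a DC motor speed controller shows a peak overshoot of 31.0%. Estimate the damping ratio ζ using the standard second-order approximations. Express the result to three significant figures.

From %OS = 100·exp(−πζ/√(1−ζ²)), invert to get ζ = −ln(OS)/√(π² + ln²(OS)) with OS = 0.310.
−ln 0.310 = 1.171, so ζ = 1.171/√(π² + 1.372) = 0.349.

ζ ≈ 0.349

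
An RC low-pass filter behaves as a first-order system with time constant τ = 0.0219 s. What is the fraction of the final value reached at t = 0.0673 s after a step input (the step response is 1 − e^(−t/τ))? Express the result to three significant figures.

y/y_∞ ≈ 0.954

y(t)/y_∞ = 1 − e^(−t/τ) = 1 − e^(−0.0673/0.0219) = 1 − e^(−3.07) = 0.954.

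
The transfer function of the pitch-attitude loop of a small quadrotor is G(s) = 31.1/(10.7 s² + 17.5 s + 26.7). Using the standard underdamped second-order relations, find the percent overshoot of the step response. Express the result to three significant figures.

Dividing through by 10.7: denominator becomes s² + 1.636 s + 2.495.
So ω_n = √2.495 = 1.58 rad/s and ζ = 1.636/(2·1.58) = 0.518.
%OS = 100·exp(−πζ/√(1−ζ²)) = 14.9%.

%OS ≈ 14.9%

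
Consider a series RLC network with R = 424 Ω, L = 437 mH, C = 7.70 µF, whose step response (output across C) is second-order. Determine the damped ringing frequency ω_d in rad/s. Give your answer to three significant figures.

ω_d ≈ 249 rad/s

For a series RLC circuit (capacitor voltage as output), ω_n = 1/√(LC) = 1/√(437 mH · 7.70 µF) = 545 rad/s.
ζ = (R/2)·√(C/L) = (424/2)·√(7.70 µF/437 mH) = 0.890.
The damped frequency ω_d = ω_n√(1−ζ²) = 249 rad/s.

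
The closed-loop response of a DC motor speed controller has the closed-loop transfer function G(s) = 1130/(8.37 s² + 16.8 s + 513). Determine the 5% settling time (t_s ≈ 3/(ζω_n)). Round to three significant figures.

Dividing through by 8.37: denominator becomes s² + 2.007 s + 61.29.
So ω_n = √61.29 = 7.83 rad/s and ζ = 2.007/(2·7.83) = 0.128.
t_s ≈ 3/(ζω_n) = 2.99 s.

t_s ≈ 2.99 s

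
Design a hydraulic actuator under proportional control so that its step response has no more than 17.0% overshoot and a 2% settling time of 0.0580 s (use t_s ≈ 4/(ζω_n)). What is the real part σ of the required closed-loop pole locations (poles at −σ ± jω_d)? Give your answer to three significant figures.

The settling-time spec alone fixes σ = ζω_n = 4/t_s = 4/0.0580 = 69.0.
(Overshoot then fixes ζ = 0.491 and hence ω_d = σ·√(1−ζ²)/ζ = 122 rad/s.)

σ ≈ 69.0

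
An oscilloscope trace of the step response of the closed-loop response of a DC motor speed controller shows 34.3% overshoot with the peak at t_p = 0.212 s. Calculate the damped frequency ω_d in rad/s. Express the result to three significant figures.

t_p = π/ω_d, so ω_d = π/0.212 = 14.8 rad/s.

ω_d ≈ 14.8 rad/s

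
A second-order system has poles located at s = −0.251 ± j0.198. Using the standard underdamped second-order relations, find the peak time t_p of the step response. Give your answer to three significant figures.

t_p ≈ 15.9 s

t_p = π/ω_d with ω_d = 0.198 (the imaginary part), so t_p = 15.9 s.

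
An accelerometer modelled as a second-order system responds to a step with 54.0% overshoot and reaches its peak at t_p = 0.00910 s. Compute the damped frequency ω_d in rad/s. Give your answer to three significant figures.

t_p = π/ω_d, so ω_d = π/0.00910 = 345 rad/s.

ω_d ≈ 345 rad/s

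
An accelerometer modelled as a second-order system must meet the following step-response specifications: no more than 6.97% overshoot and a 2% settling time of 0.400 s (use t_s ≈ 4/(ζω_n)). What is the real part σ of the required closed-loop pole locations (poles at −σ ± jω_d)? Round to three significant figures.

The settling-time spec alone fixes σ = ζω_n = 4/t_s = 4/0.400 = 10.0.
(Overshoot then fixes ζ = 0.647 and hence ω_d = σ·√(1−ζ²)/ζ = 11.8 rad/s.)

σ ≈ 10.0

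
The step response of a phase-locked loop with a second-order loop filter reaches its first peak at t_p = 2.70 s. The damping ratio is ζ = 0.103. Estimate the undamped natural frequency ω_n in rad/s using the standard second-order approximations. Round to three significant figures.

ω_n ≈ 1.17 rad/s

Peak time t_p = π/ω_d, so ω_d = π/t_p = π/2.70 = 1.16 rad/s.
ω_n = ω_d/√(1−ζ²) = 1.16/√0.989 = 1.17 rad/s.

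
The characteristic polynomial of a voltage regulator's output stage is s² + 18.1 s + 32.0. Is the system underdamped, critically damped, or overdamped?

overdamped

a² − 4b = 200 > 0 (two distinct real roots); the system is overdamped.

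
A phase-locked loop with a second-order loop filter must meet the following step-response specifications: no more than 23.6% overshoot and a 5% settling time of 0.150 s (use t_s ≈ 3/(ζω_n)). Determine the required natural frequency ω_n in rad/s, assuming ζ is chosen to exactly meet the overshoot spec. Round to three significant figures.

ω_n ≈ 47.9 rad/s

From %OS = 100·exp(−πζ/√(1−ζ²)), invert to get ζ = −ln(OS)/√(π² + ln²(OS)) with OS = 0.236.
−ln 0.236 = 1.444, so ζ = 1.444/√(π² + 2.085) = 0.418.
Then ω_n = 3/(ζ t_s) = 3/(0.418 × 0.150) = 47.9 rad/s.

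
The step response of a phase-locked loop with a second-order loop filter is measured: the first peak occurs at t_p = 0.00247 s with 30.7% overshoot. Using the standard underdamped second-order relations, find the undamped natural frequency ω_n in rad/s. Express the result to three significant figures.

ω_n ≈ 1360 rad/s

The overshoot fixes ζ = −ln(OS)/√(π²+ln²(OS)) = 0.352.
t_p = π/ω_d ⇒ ω_d = 1270 rad/s; then ω_n = ω_d/√(1−ζ²) = 1360 rad/s.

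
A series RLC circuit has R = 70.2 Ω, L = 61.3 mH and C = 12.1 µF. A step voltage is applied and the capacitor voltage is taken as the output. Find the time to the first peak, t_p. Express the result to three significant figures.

t_p ≈ 0.00311 s

For a series RLC circuit (capacitor voltage as output), ω_n = 1/√(LC) = 1/√(61.3 mH · 12.1 µF) = 1160 rad/s.
ζ = (R/2)·√(C/L) = (70.2/2)·√(12.1 µF/61.3 mH) = 0.493.
The damped frequency ω_d = ω_n√(1−ζ²) = 1010 rad/s. t_p = π/ω_d = 0.00311 s.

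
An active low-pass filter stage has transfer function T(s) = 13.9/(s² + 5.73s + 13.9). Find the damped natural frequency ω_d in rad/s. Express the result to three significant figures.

Comparing the denominator to s² + 2ζω_n s + ω_n²: ω_n = √13.9 = 3.73 rad/s, and 2ζω_n = 5.73 so ζ = 5.73/(2·3.73) = 0.768.
ω_d = 3.73·√(1 − 0.768²) = 2.39 rad/s.

ω_d ≈ 2.39 rad/s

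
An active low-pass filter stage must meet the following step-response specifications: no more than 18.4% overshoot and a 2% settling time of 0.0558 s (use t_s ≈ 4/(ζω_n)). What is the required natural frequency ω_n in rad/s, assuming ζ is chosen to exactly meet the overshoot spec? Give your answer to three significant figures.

ω_n ≈ 151 rad/s

ζ = −ln(OS)/√(π² + (ln OS)²). With OS = 0.184, ln OS = −1.693 and ζ = 1.693/3.569 = 0.474.
Then ω_n = 4/(ζ t_s) = 4/(0.474 × 0.0558) = 151 rad/s.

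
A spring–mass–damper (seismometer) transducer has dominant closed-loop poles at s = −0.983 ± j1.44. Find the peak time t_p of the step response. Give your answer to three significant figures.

t_p ≈ 2.18 s

t_p = π/ω_d with ω_d = 1.44 (the imaginary part), so t_p = 2.18 s.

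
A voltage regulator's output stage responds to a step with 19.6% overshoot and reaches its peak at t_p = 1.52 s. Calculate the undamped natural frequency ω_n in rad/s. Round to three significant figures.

The overshoot fixes ζ = −ln(OS)/√(π²+ln²(OS)) = 0.460.
From t_p = π/ω_d, ω_d = π/1.52 = 2.07 rad/s, so ω_n = ω_d/√(1−ζ²) = 2.33 rad/s.

ω_n ≈ 2.33 rad/s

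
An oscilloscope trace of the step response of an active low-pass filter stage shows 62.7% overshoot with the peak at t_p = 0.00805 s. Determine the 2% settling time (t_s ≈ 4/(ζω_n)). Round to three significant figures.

t_s ≈ 0.0690 s

ζ from %OS: ζ = |ln 0.627|/√(π²+ln²0.627) = 0.147.
From t_p = π/ω_d, ω_d = π/0.00805 = 390 rad/s, so ω_n = ω_d/√(1−ζ²) = 395 rad/s.
t_s ≈ 4/(ζω_n) = 4/(0.147·395) = 0.0690 s.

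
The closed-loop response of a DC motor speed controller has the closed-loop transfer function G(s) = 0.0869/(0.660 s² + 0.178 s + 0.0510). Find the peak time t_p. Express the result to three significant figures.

t_p ≈ 12.9 s

Dividing through by 0.660: denominator becomes s² + 0.2697 s + 0.07727.
So ω_n = √0.07727 = 0.278 rad/s and ζ = 0.2697/(2·0.278) = 0.485.
ω_d = 0.278·√(1 − 0.485²) = 0.243 rad/s. t_p = π/ω_d = 12.9 s.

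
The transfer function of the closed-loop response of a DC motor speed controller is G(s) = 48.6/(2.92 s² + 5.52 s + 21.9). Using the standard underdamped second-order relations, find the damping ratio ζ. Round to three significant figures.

Dividing through by 2.92: denominator becomes s² + 1.890 s + 7.500.
So ω_n = √7.500 = 2.74 rad/s and ζ = 1.890/(2·2.74) = 0.345.

ζ ≈ 0.345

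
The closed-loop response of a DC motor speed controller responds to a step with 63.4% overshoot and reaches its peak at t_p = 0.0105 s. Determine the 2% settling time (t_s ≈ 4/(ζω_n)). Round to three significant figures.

t_s ≈ 0.0922 s

ζ from %OS: ζ = |ln 0.634|/√(π²+ln²0.634) = 0.144.
t_p = π/ω_d ⇒ ω_d = 299 rad/s; then ω_n = ω_d/√(1−ζ²) = 302 rad/s.
t_s ≈ 4/(ζω_n) = 4/(0.144·302) = 0.0922 s.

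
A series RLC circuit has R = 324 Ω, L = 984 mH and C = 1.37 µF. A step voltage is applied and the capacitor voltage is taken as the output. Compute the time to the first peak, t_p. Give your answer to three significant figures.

t_p ≈ 0.00372 s

For a series RLC circuit (capacitor voltage as output), ω_n = 1/√(LC) = 1/√(984 mH · 1.37 µF) = 861 rad/s.
ζ = (R/2)·√(C/L) = (324/2)·√(1.37 µF/984 mH) = 0.191.
ω_d = ω_n√(1−ζ²) = 845 rad/s. t_p = π/ω_d = 0.00372 s.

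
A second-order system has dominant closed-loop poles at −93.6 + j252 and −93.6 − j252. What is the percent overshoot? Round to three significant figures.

%OS ≈ 31.1%

|pole| = ω_n = √(93.6² + 252²) = 269 rad/s; ζ = cos θ = σ/ω_n = 0.348.
Overshoot: exp(−π·0.348/√(1−0.348²)) = 0.311, i.e. 31.1%.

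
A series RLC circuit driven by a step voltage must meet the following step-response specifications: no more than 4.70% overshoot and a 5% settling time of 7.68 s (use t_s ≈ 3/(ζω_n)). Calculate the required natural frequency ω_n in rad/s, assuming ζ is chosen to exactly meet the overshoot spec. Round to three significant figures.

ω_n ≈ 0.560 rad/s

From %OS = 100·exp(−πζ/√(1−ζ²)), invert to get ζ = −ln(OS)/√(π² + ln²(OS)) with OS = 0.0470.
−ln 0.0470 = 3.058, so ζ = 3.058/√(π² + 9.349) = 0.697.
Then ω_n = 3/(ζ t_s) = 3/(0.697 × 7.68) = 0.560 rad/s.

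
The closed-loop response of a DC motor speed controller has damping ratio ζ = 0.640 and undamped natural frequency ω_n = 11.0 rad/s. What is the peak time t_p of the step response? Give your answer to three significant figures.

The damped frequency is ω_d = ω_n√(1−ζ²) = 11.0·√(1−0.410) = 8.45 rad/s.
Peak time t_p = π/ω_d = π/8.45 = 0.372 s.

t_p ≈ 0.372 s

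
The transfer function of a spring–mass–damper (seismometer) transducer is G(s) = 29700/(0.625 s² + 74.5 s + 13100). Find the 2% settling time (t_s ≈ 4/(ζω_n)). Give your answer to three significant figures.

t_s ≈ 0.0671 s

Dividing through by 0.625: denominator becomes s² + 119.2 s + 20960.
So ω_n = √20960 = 145 rad/s and ζ = 119.2/(2·145) = 0.412.
t_s ≈ 4/(ζω_n) = 0.0671 s.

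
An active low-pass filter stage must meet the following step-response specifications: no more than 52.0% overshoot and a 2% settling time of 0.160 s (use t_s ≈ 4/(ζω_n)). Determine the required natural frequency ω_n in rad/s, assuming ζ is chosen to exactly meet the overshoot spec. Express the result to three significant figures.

ω_n ≈ 123 rad/s

ζ = −ln(OS)/√(π² + (ln OS)²). With OS = 0.520, ln OS = −0.6539 and ζ = 0.6539/3.209 = 0.204.
Then ω_n = 4/(ζ t_s) = 4/(0.204 × 0.160) = 123 rad/s.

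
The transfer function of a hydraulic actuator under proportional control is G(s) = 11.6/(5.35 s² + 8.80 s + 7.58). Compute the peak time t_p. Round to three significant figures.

t_p ≈ 3.65 s

Dividing through by 5.35: denominator becomes s² + 1.645 s + 1.417.
So ω_n = √1.417 = 1.19 rad/s and ζ = 1.645/(2·1.19) = 0.691.
The damped frequency ω_d = ω_n√(1−ζ²) = 0.860 rad/s. t_p = π/ω_d = 3.65 s.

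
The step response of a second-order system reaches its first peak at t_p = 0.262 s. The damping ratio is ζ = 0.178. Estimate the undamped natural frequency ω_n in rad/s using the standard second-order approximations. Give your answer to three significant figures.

ω_n ≈ 12.2 rad/s

Peak time t_p = π/ω_d, so ω_d = π/t_p = π/0.262 = 12.0 rad/s.
ω_n = ω_d/√(1−ζ²) = 12.0/√0.968 = 12.2 rad/s.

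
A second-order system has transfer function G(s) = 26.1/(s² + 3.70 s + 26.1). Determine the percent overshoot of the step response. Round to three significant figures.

%OS ≈ 29.5%

Comparing the denominator to s² + 2ζω_n s + ω_n²: ω_n = √26.1 = 5.11 rad/s, and 2ζω_n = 3.70 so ζ = 3.70/(2·5.11) = 0.362.
%OS = 100·exp(−πζ/√(1−ζ²)) = 29.5%.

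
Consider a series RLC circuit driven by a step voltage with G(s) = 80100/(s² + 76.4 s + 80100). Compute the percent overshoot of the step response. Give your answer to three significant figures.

%OS ≈ 65.2%

ω_n = √80100 = 283 rad/s; ζ = 76.4/(2·283) = 0.135.
Overshoot: exp(−π·0.135/√(1−0.135²)) = 0.652, i.e. 65.2%.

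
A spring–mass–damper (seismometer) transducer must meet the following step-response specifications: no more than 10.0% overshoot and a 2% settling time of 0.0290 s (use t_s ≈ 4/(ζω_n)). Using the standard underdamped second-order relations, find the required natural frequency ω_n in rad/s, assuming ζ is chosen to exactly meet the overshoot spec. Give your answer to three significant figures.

ω_n ≈ 233 rad/s

Inverting the overshoot relation: ζ = |ln 0.100|/√(π² + ln²0.100) = 0.591.
Then ω_n = 4/(ζ t_s) = 4/(0.591 × 0.0290) = 233 rad/s.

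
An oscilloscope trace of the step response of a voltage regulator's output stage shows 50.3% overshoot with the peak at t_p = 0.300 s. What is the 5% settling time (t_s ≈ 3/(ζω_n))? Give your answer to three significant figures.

ζ from %OS: ζ = |ln 0.503|/√(π²+ln²0.503) = 0.214.
t_p = π/ω_d ⇒ ω_d = 10.5 rad/s; then ω_n = ω_d/√(1−ζ²) = 10.7 rad/s.
t_s ≈ 3/(ζω_n) = 3/(0.214·10.7) = 1.31 s.

t_s ≈ 1.31 s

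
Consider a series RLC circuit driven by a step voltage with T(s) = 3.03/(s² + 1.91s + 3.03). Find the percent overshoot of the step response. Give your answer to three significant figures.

%OS ≈ 12.7%

Comparing the denominator to s² + 2ζω_n s + ω_n²: ω_n = √3.03 = 1.74 rad/s, and 2ζω_n = 1.91 so ζ = 1.91/(2·1.74) = 0.549.
%OS = 100 e^{−πζ/√(1−ζ²)} with ζ = 0.549 gives 12.7%.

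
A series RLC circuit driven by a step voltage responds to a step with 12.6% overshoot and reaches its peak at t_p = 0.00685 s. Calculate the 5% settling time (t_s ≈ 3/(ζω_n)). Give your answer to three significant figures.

ζ from %OS: ζ = |ln 0.126|/√(π²+ln²0.126) = 0.550.
From t_p = π/ω_d, ω_d = π/0.00685 = 459 rad/s, so ω_n = ω_d/√(1−ζ²) = 549 rad/s.
t_s ≈ 3/(ζω_n) = 3/(0.550·549) = 0.00992 s.

t_s ≈ 0.00992 s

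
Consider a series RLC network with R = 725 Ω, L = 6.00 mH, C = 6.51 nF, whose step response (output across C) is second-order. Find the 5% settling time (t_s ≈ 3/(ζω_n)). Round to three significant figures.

For a series RLC circuit (capacitor voltage as output), ω_n = 1/√(LC) = 1/√(6.00 mH · 6.51 nF) = 160000 rad/s.
ζ = (R/2)·√(C/L) = (725/2)·√(6.51 nF/6.00 mH) = 0.378.
t_s ≈ 3/(ζω_n) = 0.0000497 s.

t_s ≈ 0.0000497 s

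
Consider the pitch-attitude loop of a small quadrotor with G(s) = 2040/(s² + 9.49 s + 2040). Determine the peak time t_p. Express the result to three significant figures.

t_p ≈ 0.0699 s

Comparing the denominator to s² + 2ζω_n s + ω_n²: ω_n = √2040 = 45.2 rad/s, and 2ζω_n = 9.49 so ζ = 9.49/(2·45.2) = 0.105.
ω_d = 45.2·√(1 − 0.105²) = 44.9 rad/s. Then t_p = π/ω_d = 0.0699 s.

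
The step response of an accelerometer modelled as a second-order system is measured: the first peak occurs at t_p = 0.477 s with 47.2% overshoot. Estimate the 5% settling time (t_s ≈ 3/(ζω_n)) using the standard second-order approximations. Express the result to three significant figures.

ζ from %OS: ζ = |ln 0.472|/√(π²+ln²0.472) = 0.232.
From t_p = π/ω_d, ω_d = π/0.477 = 6.59 rad/s, so ω_n = ω_d/√(1−ζ²) = 6.77 rad/s.
t_s ≈ 3/(ζω_n) = 3/(0.232·6.77) = 1.91 s.

t_s ≈ 1.91 s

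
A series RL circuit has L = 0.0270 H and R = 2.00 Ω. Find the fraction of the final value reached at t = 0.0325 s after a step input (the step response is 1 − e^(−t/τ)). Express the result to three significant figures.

τ = L/R = 0.0270/2.00 = 0.0135 s.
y(t)/y_∞ = 1 − e^(−t/τ) = 1 − e^(−0.0325/0.0135) = 1 − e^(−2.41) = 0.910.

y/y_∞ ≈ 0.910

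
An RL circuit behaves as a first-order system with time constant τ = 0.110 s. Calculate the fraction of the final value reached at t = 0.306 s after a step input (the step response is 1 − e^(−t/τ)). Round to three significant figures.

y(t)/y_∞ = 1 − e^(−t/τ) = 1 − e^(−0.306/0.110) = 1 − e^(−2.78) = 0.938.

y/y_∞ ≈ 0.938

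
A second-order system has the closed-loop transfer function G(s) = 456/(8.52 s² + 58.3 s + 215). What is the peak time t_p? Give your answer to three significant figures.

t_p ≈ 0.854 s

Dividing through by 8.52: denominator becomes s² + 6.843 s + 25.23.
So ω_n = √25.23 = 5.02 rad/s and ζ = 6.843/(2·5.02) = 0.681.
ω_d = 5.02·√(1 − 0.681²) = 3.68 rad/s. t_p = π/ω_d = 0.854 s.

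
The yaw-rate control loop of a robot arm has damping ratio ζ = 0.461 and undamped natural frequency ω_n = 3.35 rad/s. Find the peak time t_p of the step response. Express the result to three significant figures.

The damped frequency is ω_d = ω_n√(1−ζ²) = 3.35·√(1−0.213) = 2.97 rad/s.
Peak time t_p = π/ω_d = π/2.97 = 1.06 s.

t_p ≈ 1.06 s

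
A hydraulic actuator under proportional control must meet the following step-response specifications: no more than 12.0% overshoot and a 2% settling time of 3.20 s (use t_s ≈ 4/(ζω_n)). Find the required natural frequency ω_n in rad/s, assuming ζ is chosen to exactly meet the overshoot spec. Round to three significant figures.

From %OS = 100·exp(−πζ/√(1−ζ²)), invert to get ζ = −ln(OS)/√(π² + ln²(OS)) with OS = 0.120.
−ln 0.120 = 2.120, so ζ = 2.120/√(π² + 4.496) = 0.559.
From t_s ≈ 4/(ζω_n): ω_n = 4/(ζ·t_s) = 4/(0.559·3.20) = 2.23 rad/s.

ω_n ≈ 2.23 rad/s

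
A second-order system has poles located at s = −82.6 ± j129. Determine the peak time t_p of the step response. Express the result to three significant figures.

t_p = π/ω_d with ω_d = 129 (the imaginary part), so t_p = 0.0244 s.

t_p ≈ 0.0244 s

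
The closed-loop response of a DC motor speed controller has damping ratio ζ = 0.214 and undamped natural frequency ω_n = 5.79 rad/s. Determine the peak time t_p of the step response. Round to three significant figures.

The damped frequency is ω_d = ω_n√(1−ζ²) = 5.79·√(1−0.0458) = 5.66 rad/s.
Peak time t_p = π/ω_d = π/5.66 = 0.555 s.

t_p ≈ 0.555 s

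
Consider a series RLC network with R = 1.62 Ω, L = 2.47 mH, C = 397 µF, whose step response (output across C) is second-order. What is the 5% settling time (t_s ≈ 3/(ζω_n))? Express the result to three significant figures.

For a series RLC circuit (capacitor voltage as output), ω_n = 1/√(LC) = 1/√(2.47 mH · 397 µF) = 1010 rad/s.
ζ = (R/2)·√(C/L) = (1.62/2)·√(397 µF/2.47 mH) = 0.325.
t_s ≈ 3/(ζω_n) = 0.00915 s.

t_s ≈ 0.00915 s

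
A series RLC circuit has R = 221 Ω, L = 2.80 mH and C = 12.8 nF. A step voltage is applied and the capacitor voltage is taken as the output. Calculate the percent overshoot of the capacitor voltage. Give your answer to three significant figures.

%OS ≈ 46.6%

For a series RLC circuit (capacitor voltage as output), ω_n = 1/√(LC) = 1/√(2.80 mH · 12.8 nF) = 167000 rad/s.
ζ = (R/2)·√(C/L) = (221/2)·√(12.8 nF/2.80 mH) = 0.236.
%OS = 100·exp(−πζ/√(1−ζ²)) = 46.6%.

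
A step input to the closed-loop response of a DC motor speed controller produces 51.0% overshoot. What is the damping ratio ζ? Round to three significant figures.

ζ = −ln(OS)/√(π² + (ln OS)²). With OS = 0.510, ln OS = −0.6733 and ζ = 0.6733/3.213 = 0.210.

ζ ≈ 0.210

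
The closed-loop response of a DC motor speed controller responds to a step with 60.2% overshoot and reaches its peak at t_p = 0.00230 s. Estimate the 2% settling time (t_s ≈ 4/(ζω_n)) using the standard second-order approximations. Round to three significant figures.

From the overshoot, ζ = −ln(OS)/√(π²+ln²(OS)) = 0.159.
t_p = π/ω_d ⇒ ω_d = 1370 rad/s; then ω_n = ω_d/√(1−ζ²) = 1380 rad/s.
t_s ≈ 4/(ζω_n) = 4/(0.159·1380) = 0.0181 s.

t_s ≈ 0.0181 s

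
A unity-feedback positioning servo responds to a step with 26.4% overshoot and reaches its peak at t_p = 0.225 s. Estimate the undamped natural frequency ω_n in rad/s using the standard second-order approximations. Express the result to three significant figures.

The overshoot fixes ζ = −ln(OS)/√(π²+ln²(OS)) = 0.390.
From t_p = π/ω_d, ω_d = π/0.225 = 14.0 rad/s, so ω_n = ω_d/√(1−ζ²) = 15.2 rad/s.

ω_n ≈ 15.2 rad/s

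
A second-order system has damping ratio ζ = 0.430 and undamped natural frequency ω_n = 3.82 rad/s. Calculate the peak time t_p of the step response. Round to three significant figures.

t_p ≈ 0.911 s

The damped frequency is ω_d = ω_n√(1−ζ²) = 3.82·√(1−0.185) = 3.45 rad/s.
Peak time t_p = π/ω_d = π/3.45 = 0.911 s.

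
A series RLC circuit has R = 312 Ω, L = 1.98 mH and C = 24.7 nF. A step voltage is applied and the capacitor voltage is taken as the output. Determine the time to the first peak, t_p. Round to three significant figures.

For a series RLC circuit (capacitor voltage as output), ω_n = 1/√(LC) = 1/√(1.98 mH · 24.7 nF) = 143000 rad/s.
ζ = (R/2)·√(C/L) = (312/2)·√(24.7 nF/1.98 mH) = 0.551.
ω_d = ω_n√(1−ζ²) = 119000 rad/s. t_p = π/ω_d = 0.0000263 s.

t_p ≈ 0.0000263 s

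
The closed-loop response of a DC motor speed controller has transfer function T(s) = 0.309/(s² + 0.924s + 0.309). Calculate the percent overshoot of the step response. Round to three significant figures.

Matching coefficients with s² + 2ζω_n s + ω_n² gives ω_n² = 0.309 ⇒ ω_n = 0.556 rad/s, and ζ = 0.924/(2ω_n) = 0.831.
%OS = 100 e^{−πζ/√(1−ζ²)} with ζ = 0.831 gives 0.914%.

%OS ≈ 0.914%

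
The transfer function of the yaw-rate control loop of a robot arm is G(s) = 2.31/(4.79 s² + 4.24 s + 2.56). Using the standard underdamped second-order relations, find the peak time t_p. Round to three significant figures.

t_p ≈ 5.40 s

Dividing through by 4.79: denominator becomes s² + 0.8852 s + 0.5344.
So ω_n = √0.5344 = 0.731 rad/s and ζ = 0.8852/(2·0.731) = 0.605.
ω_d = ω_n√(1−ζ²) = 0.582 rad/s. t_p = π/ω_d = 5.40 s.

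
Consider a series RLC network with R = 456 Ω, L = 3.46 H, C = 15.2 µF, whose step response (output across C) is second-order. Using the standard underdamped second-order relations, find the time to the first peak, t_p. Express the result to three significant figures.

For a series RLC circuit (capacitor voltage as output), ω_n = 1/√(LC) = 1/√(3.46 H · 15.2 µF) = 138 rad/s.
ζ = (R/2)·√(C/L) = (456/2)·√(15.2 µF/3.46 H) = 0.478.
ω_d = ω_n√(1−ζ²) = 121 rad/s. t_p = π/ω_d = 0.0259 s.

t_p ≈ 0.0259 s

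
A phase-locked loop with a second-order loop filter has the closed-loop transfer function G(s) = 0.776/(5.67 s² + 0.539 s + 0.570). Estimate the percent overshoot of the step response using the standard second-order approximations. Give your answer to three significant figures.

%OS ≈ 62.1%

Dividing through by 5.67: denominator becomes s² + 0.09506 s + 0.1005.
So ω_n = √0.1005 = 0.317 rad/s and ζ = 0.09506/(2·0.317) = 0.150.
%OS = 100 e^{−πζ/√(1−ζ²)} with ζ = 0.150 gives 62.1%.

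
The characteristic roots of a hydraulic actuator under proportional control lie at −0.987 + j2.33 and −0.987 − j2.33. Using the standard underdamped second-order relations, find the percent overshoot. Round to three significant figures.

%OS ≈ 26.4%

With σ = 0.987, ω_d = 2.33: ω_n = √(σ²+ω_d²) = 2.53 rad/s, ζ = σ/ω_n = 0.390.
Overshoot: exp(−π·0.390/√(1−0.390²)) = 0.264, i.e. 26.4%.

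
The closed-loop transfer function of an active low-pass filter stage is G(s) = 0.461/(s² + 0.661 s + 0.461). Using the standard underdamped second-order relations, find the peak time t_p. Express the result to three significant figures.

Comparing the denominator to s² + 2ζω_n s + ω_n²: ω_n = √0.461 = 0.679 rad/s, and 2ζω_n = 0.661 so ζ = 0.661/(2·0.679) = 0.487.
ω_d = ω_n√(1−ζ²) = 0.593 rad/s. Then t_p = π/ω_d = 5.30 s.

t_p ≈ 5.30 s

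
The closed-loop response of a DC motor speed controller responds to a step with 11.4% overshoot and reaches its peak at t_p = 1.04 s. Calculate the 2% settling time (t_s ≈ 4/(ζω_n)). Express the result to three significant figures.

The overshoot fixes ζ = −ln(OS)/√(π²+ln²(OS)) = 0.569.
t_p = π/ω_d ⇒ ω_d = 3.02 rad/s; then ω_n = ω_d/√(1−ζ²) = 3.67 rad/s.
t_s ≈ 4/(ζω_n) = 4/(0.569·3.67) = 1.92 s.

t_s ≈ 1.92 s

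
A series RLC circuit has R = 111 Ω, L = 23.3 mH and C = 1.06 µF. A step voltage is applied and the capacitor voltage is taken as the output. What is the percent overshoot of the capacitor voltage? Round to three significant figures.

For a series RLC circuit (capacitor voltage as output), ω_n = 1/√(LC) = 1/√(23.3 mH · 1.06 µF) = 6360 rad/s.
ζ = (R/2)·√(C/L) = (111/2)·√(1.06 µF/23.3 mH) = 0.374.
%OS = 100 e^{−πζ/√(1−ζ²)} with ζ = 0.374 gives 28.1%.

%OS ≈ 28.1%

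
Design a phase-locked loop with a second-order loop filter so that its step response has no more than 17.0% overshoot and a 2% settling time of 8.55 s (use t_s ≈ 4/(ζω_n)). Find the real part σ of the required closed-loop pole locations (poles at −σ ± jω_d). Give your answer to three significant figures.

σ ≈ 0.468

The settling-time spec alone fixes σ = ζω_n = 4/t_s = 4/8.55 = 0.468.
(Overshoot then fixes ζ = 0.491 and hence ω_d = σ·√(1−ζ²)/ζ = 0.829 rad/s.)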